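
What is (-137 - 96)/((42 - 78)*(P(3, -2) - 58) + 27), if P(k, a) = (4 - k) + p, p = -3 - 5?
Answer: -233/2367 ≈ -0.098437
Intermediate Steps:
p = -8
P(k, a) = -4 - k (P(k, a) = (4 - k) - 8 = -4 - k)
(-137 - 96)/((42 - 78)*(P(3, -2) - 58) + 27) = (-137 - 96)/((42 - 78)*((-4 - 1*3) - 58) + 27) = -233/(-36*((-4 - 3) - 58) + 27) = -233/(-36*(-7 - 58) + 27) = -233/(-36*(-65) + 27) = -233/(2340 + 27) = -233/2367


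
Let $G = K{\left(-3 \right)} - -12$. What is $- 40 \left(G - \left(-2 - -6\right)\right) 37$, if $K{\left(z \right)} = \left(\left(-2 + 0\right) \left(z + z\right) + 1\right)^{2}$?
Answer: $-261960$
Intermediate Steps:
$K{\left(z \right)} = \left(1 - 4 z\right)^{2}$ ($K{\left(z \right)} = \left(- 2 \cdot 2 z + 1\right)^{2} = \left(- 4 z + 1\right)^{2} = \left(1 - 4 z\right)^{2}$)
$G = 181$ ($G = \left(-1 + 4 \left(-3\right)\right)^{2} - -12 = \left(-1 - 12\right)^{2} + 12 = \left(-13\right)^{2} + 12 = 169 + 12 = 181$)
$- 40 \left(G - \left(-2 - -6\right)\right) 37 = - 40 \left(181 - \left(-2 - -6\right)\right) 37 = - 40 \left(181 - \left(-2 + 6\right)\right) 37 = - 40 \left(181 - 4\right) 37 = \left(-40\right) 177 \cdot 37 = \left(-7080\right) 37 = -261960$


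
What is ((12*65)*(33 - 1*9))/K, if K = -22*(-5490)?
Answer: 104/671 ≈ 0.15499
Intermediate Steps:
K = 120780
((12*65)*(33 - 1*9))/K = ((12*65)*(33 - 1*9))/120780 = (780*(33 - 9))*(1/120780) = (780*24)*(1/120780) = 18720*(1/120780) = 104/671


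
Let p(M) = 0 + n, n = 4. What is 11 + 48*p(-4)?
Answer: 203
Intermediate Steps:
p(M) = 4 (p(M) = 0 + 4 = 4)
11 + 48*p(-4) = 11 + 48*4 = 11 + 192 = 203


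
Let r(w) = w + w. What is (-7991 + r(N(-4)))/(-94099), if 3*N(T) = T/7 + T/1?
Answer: 167875/1976079 ≈ 0.084954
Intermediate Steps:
N(T) = 8*T/21 (N(T) = (T/7 + T/1)/3 = (T*(⅐) + T*1)/3 = (T/7 + T)/3 = (8*T/7)/3 = 8*T/21)
r(w) = 2*w
(-7991 + r(N(-4)))/(-94099) = (-7991 + 2*((8/21)*(-4)))/(-94099) = (-7991 + 2*(-32/21))*(-1/94099) = (-7991 - 64/21)*(-1/94099) = -167875/21*(-1/94099) = 167875/1976079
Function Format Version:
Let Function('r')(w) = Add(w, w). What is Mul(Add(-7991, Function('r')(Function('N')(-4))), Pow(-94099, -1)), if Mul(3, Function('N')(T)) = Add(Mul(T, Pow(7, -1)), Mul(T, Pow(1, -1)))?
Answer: Rational(167875, 1976079) ≈ 0.084954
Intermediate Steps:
Function('N')(T) = Mul(Rational(8, 21), T) (Function('N')(T) = Mul(Rational(1, 3), Add(Mul(T, Pow(7, -1)), Mul(T, Pow(1, -1)))) = Mul(Rational(1, 3), Add(Mul(T, Rational(1, 7)), Mul(T, 1))) = Mul(Rational(1, 3), Add(Mul(Rational(1, 7), T), T)) = Mul(Rational(1, 3), Mul(Rational(8, 7), T)) = Mul(Rational(8, 21), T))
Function('r')(w) = Mul(2, w)
Mul(Add(-7991, Function('r')(Function('N')(-4))), Pow(-94099, -1)) = Mul(Add(-7991, Mul(2, Mul(Rational(8, 21), -4))), Pow(-94099, -1)) = Mul(Add(-7991, Mul(2, Rational(-32, 21))), Rational(-1, 94099)) = Mul(Add(-7991, Rational(-64, 21)), Rational(-1, 94099)) = Mul(Rational(-167875, 21), Rational(-1, 94099)) = Rational(167875, 1976079)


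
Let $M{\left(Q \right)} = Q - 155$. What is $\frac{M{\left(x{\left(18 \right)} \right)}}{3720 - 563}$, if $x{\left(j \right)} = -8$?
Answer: $- \frac{163}{3157} \approx -0.051631$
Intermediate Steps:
$M{\left(Q \right)} = -155 + Q$
$\frac{M{\left(x{\left(18 \right)} \right)}}{3720 - 563} = \frac{-155 - 8}{3720 - 563} = - \frac{163}{3157}$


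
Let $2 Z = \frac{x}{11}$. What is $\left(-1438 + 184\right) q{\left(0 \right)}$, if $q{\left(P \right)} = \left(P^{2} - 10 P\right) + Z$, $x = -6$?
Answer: $342$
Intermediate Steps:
$Z = - \frac{3}{11}$ ($Z = \frac{\left(-6\right) \frac{1}{11}}{2} = \frac{1}{2} \left(- \frac{6}{11}\right) = - \frac{3}{11} \approx -0.27273$)
$q{\left(P \right)} = - \frac{3}{11} + P^{2} - 10 P$ ($q{\left(P \right)} = \left(P^{2} - 10 P\right) - \frac{3}{11} = - \frac{3}{11} + P^{2} - 10 P$)
$\left(-1438 + 184\right) q{\left(0 \right)} = \left(-1438 + 184\right) \left(- \frac{3}{11} + 0^{2} - 0\right) = - 1254 \left(- \frac{3}{11} + 0 + 0\right) = \left(-1254\right) \left(- \frac{3}{11}\right) = 342$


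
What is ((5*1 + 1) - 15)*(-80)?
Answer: 720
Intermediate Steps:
((5*1 + 1) - 15)*(-80) = ((5 + 1) - 15)*(-80) = (6 - 15)*(-80) = -9*(-80) = 720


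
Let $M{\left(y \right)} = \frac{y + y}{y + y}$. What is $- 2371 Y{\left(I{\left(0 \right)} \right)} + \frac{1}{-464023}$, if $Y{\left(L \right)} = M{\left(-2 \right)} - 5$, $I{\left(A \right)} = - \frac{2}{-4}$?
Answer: $\frac{4400794131}{464023} \approx 9484.0$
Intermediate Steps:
$M{\left(y \right)} = 1$ ($M{\left(y \right)} = \frac{2 y}{2 y} = 2 y \frac{1}{2 y} = 1$)
$I{\left(A \right)} = \frac{1}{2}$ ($I{\left(A \right)} = \left(-2\right) \left(- \frac{1}{4}\right) = \frac{1}{2}$)
$Y{\left(L \right)} = -4$ ($Y{\left(L \right)} = 1 - 5 = -4$)
$- 2371 Y{\left(I{\left(0 \right)} \right)} + \frac{1}{-464023} = \left(-2371\right) \left(-4\right) + \frac{1}{-464023} = 9484 - \frac{1}{464023} = \frac{4400794131}{464023}$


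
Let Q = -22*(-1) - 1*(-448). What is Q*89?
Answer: 41830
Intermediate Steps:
Q = 470 (Q = 22 + 448 = 470)
Q*89 = 470*89 = 41830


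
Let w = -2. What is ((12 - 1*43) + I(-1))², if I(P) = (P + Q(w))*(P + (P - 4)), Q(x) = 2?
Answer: 1369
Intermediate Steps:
I(P) = (-4 + 2*P)*(2 + P) (I(P) = (P + 2)*(P + (P - 4)) = (2 + P)*(P + (-4 + P)) = (2 + P)*(-4 + 2*P) = (-4 + 2*P)*(2 + P))
((12 - 1*43) + I(-1))² = ((12 - 1*43) + (-8 + 2*(-1)²))² = ((12 - 43) + (-8 + 2*1))² = (-31 + (-8 + 2))² = (-31 - 6)² = (-37)² = 1369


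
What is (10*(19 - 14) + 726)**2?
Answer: 602176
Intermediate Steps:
(10*(19 - 14) + 726)**2 = (10*5 + 726)**2 = (50 + 726)**2 = 776**2 = 602176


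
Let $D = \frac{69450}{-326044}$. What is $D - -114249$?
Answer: $\frac{18625065753}{163022} \approx 1.1425 \cdot 10^{5}$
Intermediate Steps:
$D = - \frac{34725}{163022}$ ($D = 69450 \left(- \frac{1}{326044}\right) = - \frac{34725}{163022} \approx -0.21301$)
$D - -114249 = - \frac{34725}{163022} - -114249 = - \frac{34725}{163022} + 114249 = \frac{18625065753}{163022}$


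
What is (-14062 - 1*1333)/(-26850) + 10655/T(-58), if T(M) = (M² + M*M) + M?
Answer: 3887714/1790895 ≈ 2.1708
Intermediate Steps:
T(M) = M + 2*M² (T(M) = (M² + M²) + M = 2*M² + M = M + 2*M²)
(-14062 - 1*1333)/(-26850) + 10655/T(-58) = (-14062 - 1*1333)/(-26850) + 10655/((-58*(1 + 2*(-58)))) = (-14062 - 1333)*(-1/26850) + 10655/((-58*(1 - 116))) = -15395*(-1/26850) + 10655/((-58*(-115))) = 3079/5370 + 10655/6670 = 3079/5370 + 10655*(1/6670) = 3079/5370 + 2131/1334 = 3887714/1790895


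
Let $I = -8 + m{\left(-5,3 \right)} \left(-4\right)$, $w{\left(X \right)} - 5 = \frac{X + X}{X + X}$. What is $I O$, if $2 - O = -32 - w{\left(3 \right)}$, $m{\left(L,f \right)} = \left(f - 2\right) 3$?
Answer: $-800$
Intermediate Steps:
$w{\left(X \right)} = 6$ ($w{\left(X \right)} = 5 + \frac{X + X}{X + X} = 5 + \frac{2 X}{2 X} = 5 + 2 X \frac{1}{2 X} = 5 + 1 = 6$)
$m{\left(L,f \right)} = -6 + 3 f$ ($m{\left(L,f \right)} = \left(-2 + f\right) 3 = -6 + 3 f$)
$I = -20$ ($I = -8 + \left(-6 + 3 \cdot 3\right) \left(-4\right) = -8 + \left(-6 + 9\right) \left(-4\right) = -8 + 3 \left(-4\right) = -8 - 12 = -20$)
$O = 40$ ($O = 2 - \left(-32 - 6\right) = 2 - -38 = 2 + 38 = 40$)
$I O = \left(-20\right) 40 = -800$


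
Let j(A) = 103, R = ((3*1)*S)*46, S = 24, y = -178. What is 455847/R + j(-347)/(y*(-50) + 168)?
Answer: 344496811/2502768 ≈ 137.65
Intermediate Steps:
R = 3312 (R = ((3*1)*24)*46 = (3*24)*46 = 72*46 = 3312)
455847/R + j(-347)/(y*(-50) + 168) = 455847/3312 + 103/(-178*(-50) + 168) = 455847*(1/3312) + 103/(8900 + 168) = 151949/1104 + 103/9068 = 344496811/2502768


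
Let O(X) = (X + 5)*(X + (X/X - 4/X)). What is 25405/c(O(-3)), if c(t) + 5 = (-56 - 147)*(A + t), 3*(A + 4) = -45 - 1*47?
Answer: 25405/7303 ≈ 3.4787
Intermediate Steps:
A = -104/3 (A = -4 + (-45 - 1*47)/3 = -4 + (-45 - 47)/3 = -4 + (⅓)*(-92) = -4 - 92/3 = -104/3 ≈ -34.667)
O(X) = (5 + X)*(1 + X - 4/X) (O(X) = (5 + X)*(X + (1 - 4/X)) = (5 + X)*(1 + X - 4/X))
c(t) = 21097/3 - 203*t (c(t) = -5 + (-56 - 147)*(-104/3 + t) = -5 - 203*(-104/3 + t) = -5 + (21112/3 - 203*t) = 21097/3 - 203*t)
25405/c(O(-3)) = 25405/(21097/3 - 203*(1 + (-3)² - 20/(-3) + 6*(-3))) = 25405/(21097/3 - 203*(1 + 9 - 20*(-⅓) - 18)) = 25405/(21097/3 - 203*(1 + 9 + 20/3 - 18)) = 25405/(21097/3 - 203*(-4/3)) = 25405/(21097/3 + 812/3) = 25405/7303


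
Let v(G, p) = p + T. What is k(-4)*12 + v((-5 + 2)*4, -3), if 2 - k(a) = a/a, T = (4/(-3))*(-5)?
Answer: 47/3 ≈ 15.667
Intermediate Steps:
T = 20/3 (T = (4*(-⅓))*(-5) = -4/3*(-5) = 20/3 ≈ 6.6667)
k(a) = 1 (k(a) = 2 - a/a = 2 - 1*1 = 2 - 1 = 1)
v(G, p) = 20/3 + p (v(G, p) = p + 20/3 = 20/3 + p)
k(-4)*12 + v((-5 + 2)*4, -3) = 1*12 + (20/3 - 3) = 12 + 11/3 = 47/3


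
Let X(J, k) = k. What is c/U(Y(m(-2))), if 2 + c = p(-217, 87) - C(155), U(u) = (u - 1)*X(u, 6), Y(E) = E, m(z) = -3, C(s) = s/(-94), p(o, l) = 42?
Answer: -1305/752 ≈ -1.7354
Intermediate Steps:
C(s) = -s/94 (C(s) = s*(-1/94) = -s/94)
U(u) = -6 + 6*u (U(u) = (u - 1)*6 = (-1 + u)*6 = -6 + 6*u)
c = 3915/94 (c = -2 + (42 - (-1)*155/94) = -2 + (42 - 1*(-155/94)) = -2 + (42 + 155/94) = -2 + 4103/94 = 3915/94 ≈ 41.649)
c/U(Y(m(-2))) = 3915/(94*(-6 + 6*(-3))) = 3915/(94*(-6 - 18)) = (3915/94)/(-24) = (3915/94)*(-1/24) = -1305/752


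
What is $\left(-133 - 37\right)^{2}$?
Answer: $28900$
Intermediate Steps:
$\left(-133 - 37\right)^{2} = \left(-170\right)^{2} = 28900$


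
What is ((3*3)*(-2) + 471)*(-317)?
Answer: -143601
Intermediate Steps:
((3*3)*(-2) + 471)*(-317) = (9*(-2) + 471)*(-317) = (-18 + 471)*(-317) = 453*(-317) = -143601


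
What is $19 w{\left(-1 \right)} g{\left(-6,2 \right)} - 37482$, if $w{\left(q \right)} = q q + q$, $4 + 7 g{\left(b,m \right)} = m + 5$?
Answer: $-37482$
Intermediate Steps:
$g{\left(b,m \right)} = \frac{1}{7} + \frac{m}{7}$ ($g{\left(b,m \right)} = - \frac{4}{7} + \frac{m + 5}{7} = - \frac{4}{7} + \frac{5 + m}{7} = - \frac{4}{7} + \left(\frac{5}{7} + \frac{m}{7}\right) = \frac{1}{7} + \frac{m}{7}$)
$w{\left(q \right)} = q + q^{2}$ ($w{\left(q \right)} = q^{2} + q = q + q^{2}$)
$19 w{\left(-1 \right)} g{\left(-6,2 \right)} - 37482 = 19 \left(- (1 - 1)\right) \left(\frac{1}{7} + \frac{1}{7} \cdot 2\right) - 37482 = 19 \left(\left(-1\right) 0\right) \left(\frac{1}{7} + \frac{2}{7}\right) - 37482 = 19 \cdot 0 \cdot \frac{3}{7} - 37482 = 0 \cdot \frac{3}{7} - 37482 = 0 - 37482 = -37482$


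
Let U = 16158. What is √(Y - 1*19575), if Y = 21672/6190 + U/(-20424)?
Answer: I*√543102822930242395/5267690 ≈ 139.9*I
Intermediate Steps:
Y = 28550909/10535380 (Y = 21672/6190 + 16158/(-20424) = 21672*(1/6190) + 16158*(-1/20424) = 10836/3095 - 2693/3404 = 28550909/10535380 ≈ 2.7100)
√(Y - 1*19575) = √(28550909/10535380 - 1*19575) = √(28550909/10535380 - 19575) = √(-206201512591/10535380) = I*√543102822930242395/5267690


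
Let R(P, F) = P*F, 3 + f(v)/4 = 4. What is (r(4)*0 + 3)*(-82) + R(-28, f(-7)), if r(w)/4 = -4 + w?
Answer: -358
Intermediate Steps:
r(w) = -16 + 4*w (r(w) = 4*(-4 + w) = -16 + 4*w)
f(v) = 4 (f(v) = -12 + 4*4 = -12 + 16 = 4)
R(P, F) = F*P
(r(4)*0 + 3)*(-82) + R(-28, f(-7)) = ((-16 + 4*4)*0 + 3)*(-82) + 4*(-28) = ((-16 + 16)*0 + 3)*(-82) - 112 = (0*0 + 3)*(-82) - 112 = (0 + 3)*(-82) - 112 = 3*(-82) - 112 = -246 - 112 = -358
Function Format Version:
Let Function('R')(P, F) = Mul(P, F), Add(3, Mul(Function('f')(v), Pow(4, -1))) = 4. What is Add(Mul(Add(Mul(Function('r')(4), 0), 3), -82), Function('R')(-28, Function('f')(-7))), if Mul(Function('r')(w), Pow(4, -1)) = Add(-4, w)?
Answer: -358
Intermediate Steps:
Function('r')(w) = Add(-16, Mul(4, w)) (Function('r')(w) = Mul(4, Add(-4, w)) = Add(-16, Mul(4, w)))
Function('f')(v) = 4 (Function('f')(v) = Add(-12, Mul(4, 4)) = Add(-12, 16) = 4)
Function('R')(P, F) = Mul(F, P)
Add(Mul(Add(Mul(Function('r')(4), 0), 3), -82), Function('R')(-28, Function('f')(-7))) = Add(Mul(Add(Mul(Add(-16, Mul(4, 4)), 0), 3), -82), Mul(4, -28)) = Add(Mul(Add(Mul(Add(-16, 16), 0), 3), -82), -112) = Add(Mul(Add(Mul(0, 0), 3), -82), -112) = Add(Mul(Add(0, 3), -82), -112) = Add(Mul(3, -82), -112) = Add(-246, -112) = -358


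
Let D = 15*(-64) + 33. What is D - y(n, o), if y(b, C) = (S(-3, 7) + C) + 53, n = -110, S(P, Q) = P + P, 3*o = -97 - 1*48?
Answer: -2777/3 ≈ -925.67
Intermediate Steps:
o = -145/3 (o = (-97 - 1*48)/3 = (-97 - 48)/3 = (1/3)*(-145) = -145/3 ≈ -48.333)
S(P, Q) = 2*P
y(b, C) = 47 + C (y(b, C) = (2*(-3) + C) + 53 = (-6 + C) + 53 = 47 + C)
D = -927 (D = -960 + 33 = -927)
D - y(n, o) = -927 - (47 - 145/3) = -927 - 1*(-4/3) = -927 + 4/3 = -2777/3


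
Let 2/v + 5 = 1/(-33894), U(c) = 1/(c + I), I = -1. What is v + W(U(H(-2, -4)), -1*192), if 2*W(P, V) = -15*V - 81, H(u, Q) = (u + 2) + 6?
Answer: 474213753/338942 ≈ 1399.1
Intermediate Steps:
H(u, Q) = 8 + u (H(u, Q) = (2 + u) + 6 = 8 + u)
U(c) = 1/(-1 + c) (U(c) = 1/(c - 1) = 1/(-1 + c))
W(P, V) = -81/2 - 15*V/2 (W(P, V) = (-15*V - 81)/2 = (-81 - 15*V)/2 = -81/2 - 15*V/2)
v = -67788/169471 (v = 2/(-5 + 1/(-33894)) = 2/(-5 - 1/33894) = 2/(-169471/33894) = 2*(-33894/169471) = -67788/169471 ≈ -0.40000)
v + W(U(H(-2, -4)), -1*192) = -67788/169471 + (-81/2 - (-15)*192/2) = -67788/169471 + (-81/2 - 15/2*(-192)) = -67788/169471 + (-81/2 + 1440) = -67788/169471 + 2799/2 = 474213753/338942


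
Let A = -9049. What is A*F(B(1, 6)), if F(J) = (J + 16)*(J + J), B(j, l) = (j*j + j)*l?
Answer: -6080928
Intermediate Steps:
B(j, l) = l*(j + j²) (B(j, l) = (j² + j)*l = (j + j²)*l = l*(j + j²))
F(J) = 2*J*(16 + J) (F(J) = (16 + J)*(2*J) = 2*J*(16 + J))
A*F(B(1, 6)) = -18098*1*6*(1 + 1)*(16 + 1*6*(1 + 1)) = -18098*1*6*2*(16 + 1*6*2) = -18098*12*(16 + 12) = -18098*12*28 = -9049*672 = -6080928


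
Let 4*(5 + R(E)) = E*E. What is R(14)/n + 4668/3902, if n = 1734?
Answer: 2066500/1691517 ≈ 1.2217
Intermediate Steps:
R(E) = -5 + E²/4 (R(E) = -5 + (E*E)/4 = -5 + E²/4)
R(14)/n + 4668/3902 = (-5 + (¼)*14²)/1734 + 4668/3902 = (-5 + (¼)*196)*(1/1734) + 4668*(1/3902) = (-5 + 49)*(1/1734) + 2334/1951 = 44*(1/1734) + 2334/1951 = 22/867 + 2334/1951 = 2066500/1691517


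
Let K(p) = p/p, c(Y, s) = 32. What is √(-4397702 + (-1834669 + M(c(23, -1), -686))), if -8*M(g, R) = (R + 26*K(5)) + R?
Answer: I*√24928811/2 ≈ 2496.4*I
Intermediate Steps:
K(p) = 1
M(g, R) = -13/4 - R/4 (M(g, R) = -((R + 26*1) + R)/8 = -((R + 26) + R)/8 = -((26 + R) + R)/8 = -(26 + 2*R)/8 = -13/4 - R/4)
√(-4397702 + (-1834669 + M(c(23, -1), -686))) = √(-4397702 + (-1834669 + (-13/4 - ¼*(-686)))) = √(-4397702 + (-1834669 + (-13/4 + 343/2))) = √(-4397702 + (-1834669 + 673/4)) = √(-4397702 - 7338003/4) = √(-24928811/4) = I*√24928811/2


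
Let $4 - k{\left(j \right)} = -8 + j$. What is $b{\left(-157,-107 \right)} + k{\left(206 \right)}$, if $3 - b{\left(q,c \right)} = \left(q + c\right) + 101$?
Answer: $-28$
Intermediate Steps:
$b{\left(q,c \right)} = -98 - c - q$ ($b{\left(q,c \right)} = 3 - \left(\left(q + c\right) + 101\right) = 3 - \left(\left(c + q\right) + 101\right) = 3 - \left(101 + c + q\right) = -98 - c - q$)
$k{\left(j \right)} = 12 - j$ ($k{\left(j \right)} = 4 - \left(-8 + j\right) = 12 - j$)
$b{\left(-157,-107 \right)} + k{\left(206 \right)} = \left(-98 - -107 - -157\right) + \left(12 - 206\right) = \left(-98 + 107 + 157\right) + \left(12 - 206\right) = 166 - 194 = -28$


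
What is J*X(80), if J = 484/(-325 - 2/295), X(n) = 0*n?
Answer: 0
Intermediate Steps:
X(n) = 0
J = -142780/95877 (J = 484/(-325 - 2*1/295) = 484/(-325 - 2/295) = 484/(-95877/295) = 484*(-295/95877) = -142780/95877 ≈ -1.4892)
J*X(80) = -142780/95877*0 = 0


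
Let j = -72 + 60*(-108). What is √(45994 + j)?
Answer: √39442 ≈ 198.60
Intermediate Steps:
j = -6552 (j = -72 - 6480 = -6552)
√(45994 + j) = √(45994 - 6552) = √39442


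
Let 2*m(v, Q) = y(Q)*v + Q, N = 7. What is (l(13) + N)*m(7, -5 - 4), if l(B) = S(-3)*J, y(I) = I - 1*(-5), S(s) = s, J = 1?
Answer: -74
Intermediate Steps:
y(I) = 5 + I (y(I) = I + 5 = 5 + I)
m(v, Q) = Q/2 + v*(5 + Q)/2 (m(v, Q) = ((5 + Q)*v + Q)/2 = (v*(5 + Q) + Q)/2 = (Q + v*(5 + Q))/2 = Q/2 + v*(5 + Q)/2)
l(B) = -3 (l(B) = -3*1 = -3)
(l(13) + N)*m(7, -5 - 4) = (-3 + 7)*((-5 - 4)/2 + (½)*7*(5 + (-5 - 4))) = 4*((½)*(-9) + (½)*7*(5 - 9)) = 4*(-9/2 + (½)*7*(-4)) = 4*(-9/2 - 14) = 4*(-37/2) = -74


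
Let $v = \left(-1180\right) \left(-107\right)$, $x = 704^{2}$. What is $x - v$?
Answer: $369356$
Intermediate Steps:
$x = 495616$
$v = 126260$
$x - v = 495616 - 126260 = 369356$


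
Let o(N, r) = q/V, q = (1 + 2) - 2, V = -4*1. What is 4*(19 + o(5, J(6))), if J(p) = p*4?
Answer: 75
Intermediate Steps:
J(p) = 4*p
V = -4
q = 1 (q = 3 - 2 = 1)
o(N, r) = -¼ (o(N, r) = 1/(-4) = 1*(-¼) = -¼)
4*(19 + o(5, J(6))) = 4*(19 - ¼) = 4*(75/4) = 75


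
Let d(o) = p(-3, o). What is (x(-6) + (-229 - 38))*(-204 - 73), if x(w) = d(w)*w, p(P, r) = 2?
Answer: 77283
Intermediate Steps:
d(o) = 2
x(w) = 2*w
(x(-6) + (-229 - 38))*(-204 - 73) = (2*(-6) + (-229 - 38))*(-204 - 73) = (-12 - 267)*(-277) = -279*(-277) = 77283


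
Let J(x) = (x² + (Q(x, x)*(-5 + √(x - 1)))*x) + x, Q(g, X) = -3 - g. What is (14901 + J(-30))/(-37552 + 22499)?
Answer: -19821/15053 + 810*I*√31/15053 ≈ -1.3167 + 0.2996*I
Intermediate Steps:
J(x) = x + x² + x*(-5 + √(-1 + x))*(-3 - x) (J(x) = (x² + ((-3 - x)*(-5 + √(x - 1)))*x) + x = (x² + ((-3 - x)*(-5 + √(-1 + x)))*x) + x = (x² + ((-5 + √(-1 + x))*(-3 - x))*x) + x = (x² + x*(-5 + √(-1 + x))*(-3 - x)) + x = x + x² + x*(-5 + √(-1 + x))*(-3 - x))
(14901 + J(-30))/(-37552 + 22499) = (14901 - 30*(16 + 6*(-30) - √(-1 - 30)*(3 - 30)))/(-37552 + 22499) = (14901 - 30*(16 - 180 - 1*√(-31)*(-27)))/(-15053) = (14901 - 30*(16 - 180 - 1*I*√31*(-27)))*(-1/15053) = (14901 - 30*(16 - 180 + 27*I*√31))*(-1/15053) = (14901 - 30*(-164 + 27*I*√31))*(-1/15053) = (14901 + (4920 - 810*I*√31))*(-1/15053) = (19821 - 810*I*√31)*(-1/15053) = -19821/15053 + 810*I*√31/15053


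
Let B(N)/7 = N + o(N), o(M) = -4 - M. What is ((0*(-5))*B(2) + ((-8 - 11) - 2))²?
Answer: 441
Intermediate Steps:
B(N) = -28 (B(N) = 7*(N + (-4 - N)) = 7*(-4) = -28)
((0*(-5))*B(2) + ((-8 - 11) - 2))² = ((0*(-5))*(-28) + ((-8 - 11) - 2))² = (0*(-28) + (-19 - 2))² = (0 - 21)² = (-21)² = 441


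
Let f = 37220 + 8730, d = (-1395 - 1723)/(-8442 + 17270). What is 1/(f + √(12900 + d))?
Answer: 202823300/9319673695959 - √251328926974/9319673695959 ≈ 2.1709e-5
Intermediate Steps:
d = -1559/4414 (d = -3118/8828 = -3118*1/8828 = -1559/4414 ≈ -0.35319)
f = 45950
1/(f + √(12900 + d)) = 1/(45950 + √(12900 - 1559/4414)) = 1/(45950 + √(56939041/4414)) = 1/(45950 + √251328926974/4414)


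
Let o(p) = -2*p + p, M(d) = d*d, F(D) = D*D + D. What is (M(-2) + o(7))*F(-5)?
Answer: -60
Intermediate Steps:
F(D) = D + D² (F(D) = D² + D = D + D²)
M(d) = d²
o(p) = -p
(M(-2) + o(7))*F(-5) = ((-2)² - 1*7)*(-5*(1 - 5)) = (4 - 7)*(-5*(-4)) = -3*20 = -60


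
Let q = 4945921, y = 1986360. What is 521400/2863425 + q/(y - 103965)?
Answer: 201916727899/71867958705 ≈ 2.8096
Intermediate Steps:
521400/2863425 + q/(y - 103965) = 521400/2863425 + 4945921/(1986360 - 103965) = 521400*(1/2863425) + 4945921/1882395 = 6952/38179 + 4945921*(1/1882395) = 6952/38179 + 4945921/1882395 = 201916727899/71867958705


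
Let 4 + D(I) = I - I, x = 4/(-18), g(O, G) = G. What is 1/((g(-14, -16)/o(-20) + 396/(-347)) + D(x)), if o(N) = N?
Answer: -1735/7532 ≈ -0.23035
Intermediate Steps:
x = -2/9 (x = 4*(-1/18) = -2/9 ≈ -0.22222)
D(I) = -4 (D(I) = -4 + (I - I) = -4 + 0 = -4)
1/((g(-14, -16)/o(-20) + 396/(-347)) + D(x)) = 1/((-16/(-20) + 396/(-347)) - 4) = 1/((-16*(-1/20) + 396*(-1/347)) - 4) = 1/((4/5 - 396/347) - 4) = 1/(-592/1735 - 4) = 1/(-7532/1735) = -1735/7532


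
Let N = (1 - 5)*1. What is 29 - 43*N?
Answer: 201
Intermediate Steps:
N = -4 (N = -4*1 = -4)
29 - 43*N = 29 - 43*(-4) = 29 + 172 = 201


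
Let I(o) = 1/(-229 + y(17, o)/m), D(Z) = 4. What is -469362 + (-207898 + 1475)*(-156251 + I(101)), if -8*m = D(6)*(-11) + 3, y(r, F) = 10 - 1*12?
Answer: 303342584740798/9405 ≈ 3.2253e+10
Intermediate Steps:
y(r, F) = -2 (y(r, F) = 10 - 12 = -2)
m = 41/8 (m = -(4*(-11) + 3)/8 = -(-44 + 3)/8 = -⅛*(-41) = 41/8 ≈ 5.1250)
I(o) = -41/9405 (I(o) = 1/(-229 - 2/41/8) = 1/(-229 - 2*8/41) = 1/(-229 - 16/41) = 1/(-9405/41) = -41/9405)
-469362 + (-207898 + 1475)*(-156251 + I(101)) = -469362 + (-207898 + 1475)*(-156251 - 41/9405) = -469362 - 206423*(-1469540696/9405) = -469362 + 303346999090408/9405 = 303342584740798/9405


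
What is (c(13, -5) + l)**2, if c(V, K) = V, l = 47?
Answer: 3600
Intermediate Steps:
(c(13, -5) + l)**2 = (13 + 47)**2 = 60**2 = 3600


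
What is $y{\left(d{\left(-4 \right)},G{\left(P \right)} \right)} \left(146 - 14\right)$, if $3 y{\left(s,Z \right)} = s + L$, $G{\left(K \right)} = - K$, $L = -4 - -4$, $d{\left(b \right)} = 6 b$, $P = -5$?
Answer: $-1056$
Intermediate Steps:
$L = 0$ ($L = -4 + 4 = 0$)
$y{\left(s,Z \right)} = \frac{s}{3}$ ($y{\left(s,Z \right)} = \frac{s + 0}{3} = \frac{s}{3}$)
$y{\left(d{\left(-4 \right)},G{\left(P \right)} \right)} \left(146 - 14\right) = \frac{6 \left(-4\right)}{3} \left(146 - 14\right) = \frac{1}{3} \left(-24\right) 132 = \left(-8\right) 132 = -1056$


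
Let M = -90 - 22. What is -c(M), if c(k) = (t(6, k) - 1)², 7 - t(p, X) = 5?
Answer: -1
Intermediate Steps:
M = -112
t(p, X) = 2 (t(p, X) = 7 - 1*5 = 7 - 5 = 2)
c(k) = 1 (c(k) = (2 - 1)² = 1² = 1)
-c(M) = -1*1 = -1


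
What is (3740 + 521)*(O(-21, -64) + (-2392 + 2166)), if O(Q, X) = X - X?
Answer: -962986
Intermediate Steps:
O(Q, X) = 0
(3740 + 521)*(O(-21, -64) + (-2392 + 2166)) = (3740 + 521)*(0 + (-2392 + 2166)) = 4261*(0 - 226) = 4261*(-226) = -962986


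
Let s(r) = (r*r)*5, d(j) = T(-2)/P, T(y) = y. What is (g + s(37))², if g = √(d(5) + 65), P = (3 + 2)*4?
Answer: (68450 + √6490)²/100 ≈ 4.6964e+7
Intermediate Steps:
P = 20 (P = 5*4 = 20)
d(j) = -⅒ (d(j) = -2/20 = -2*1/20 = -⅒)
s(r) = 5*r² (s(r) = r²*5 = 5*r²)
g = √6490/10 (g = √(-⅒ + 65) = √(649/10) = √6490/10 ≈ 8.0561)
(g + s(37))² = (√6490/10 + 5*37²)² = (√6490/10 + 5*1369)² = (√6490/10 + 6845)² = (6845 + √6490/10)²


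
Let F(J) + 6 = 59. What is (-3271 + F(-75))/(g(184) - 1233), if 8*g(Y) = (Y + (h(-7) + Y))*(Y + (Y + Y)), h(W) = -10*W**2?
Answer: 3218/9651 ≈ 0.33344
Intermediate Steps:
F(J) = 53 (F(J) = -6 + 59 = 53)
g(Y) = 3*Y*(-490 + 2*Y)/8 (g(Y) = ((Y + (-10*(-7)**2 + Y))*(Y + (Y + Y)))/8 = ((Y + (-10*49 + Y))*(Y + 2*Y))/8 = ((Y + (-490 + Y))*(3*Y))/8 = ((-490 + 2*Y)*(3*Y))/8 = (3*Y*(-490 + 2*Y))/8 = 3*Y*(-490 + 2*Y)/8)
(-3271 + F(-75))/(g(184) - 1233) = (-3271 + 53)/((3/4)*184*(-245 + 184) - 1233) = -3218/((3/4)*184*(-61) - 1233) = -3218/(-8418 - 1233) = -3218/(-9651) = -3218*(-1/9651) = 3218/9651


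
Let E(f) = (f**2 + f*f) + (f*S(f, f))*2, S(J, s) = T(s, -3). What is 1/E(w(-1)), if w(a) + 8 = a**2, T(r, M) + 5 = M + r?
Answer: 1/308 ≈ 0.0032468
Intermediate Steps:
T(r, M) = -5 + M + r (T(r, M) = -5 + (M + r) = -5 + M + r)
S(J, s) = -8 + s (S(J, s) = -5 - 3 + s = -8 + s)
w(a) = -8 + a**2
E(f) = 2*f**2 + 2*f*(-8 + f) (E(f) = (f**2 + f*f) + (f*(-8 + f))*2 = (f**2 + f**2) + 2*f*(-8 + f) = 2*f**2 + 2*f*(-8 + f))
1/E(w(-1)) = 1/(4*(-8 + (-1)**2)*(-4 + (-8 + (-1)**2))) = 1/(4*(-8 + 1)*(-4 + (-8 + 1))) = 1/(4*(-7)*(-4 - 7)) = 1/(4*(-7)*(-11)) = 1/308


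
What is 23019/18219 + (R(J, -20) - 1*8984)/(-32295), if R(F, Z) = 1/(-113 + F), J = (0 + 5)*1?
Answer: 32654817709/21181773780 ≈ 1.5416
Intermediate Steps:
J = 5 (J = 5*1 = 5)
23019/18219 + (R(J, -20) - 1*8984)/(-32295) = 23019/18219 + (1/(-113 + 5) - 1*8984)/(-32295) = 23019*(1/18219) + (1/(-108) - 8984)*(-1/32295) = 7673/6073 + (-1/108 - 8984)*(-1/32295) = 7673/6073 - 970273/108*(-1/32295) = 7673/6073 + 970273/3487860 = 32654817709/21181773780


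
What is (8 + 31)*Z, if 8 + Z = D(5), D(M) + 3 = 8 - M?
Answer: -312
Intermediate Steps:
D(M) = 5 - M (D(M) = -3 + (8 - M) = 5 - M)
Z = -8 (Z = -8 + (5 - 1*5) = -8 + (5 - 5) = -8 + 0 = -8)
(8 + 31)*Z = (8 + 31)*(-8) = 39*(-8) = -312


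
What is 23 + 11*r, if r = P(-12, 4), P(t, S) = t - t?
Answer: 23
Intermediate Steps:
P(t, S) = 0
r = 0
23 + 11*r = 23 + 11*0 = 23 + 0 = 23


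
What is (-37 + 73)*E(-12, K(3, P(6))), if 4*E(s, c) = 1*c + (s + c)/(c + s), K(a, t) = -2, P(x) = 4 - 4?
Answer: -9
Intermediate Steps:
P(x) = 0
E(s, c) = ¼ + c/4 (E(s, c) = (1*c + (s + c)/(c + s))/4 = (c + (c + s)/(c + s))/4 = (c + 1)/4 = (1 + c)/4 = ¼ + c/4)
(-37 + 73)*E(-12, K(3, P(6))) = (-37 + 73)*(¼ + (¼)*(-2)) = 36*(¼ - ½) = 36*(-¼) = -9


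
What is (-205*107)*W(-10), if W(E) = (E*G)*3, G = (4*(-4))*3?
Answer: -31586400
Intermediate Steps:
G = -48 (G = -16*3 = -48)
W(E) = -144*E (W(E) = (E*(-48))*3 = -48*E*3 = -144*E)
(-205*107)*W(-10) = (-205*107)*(-144*(-10)) = -21935*1440 = -31586400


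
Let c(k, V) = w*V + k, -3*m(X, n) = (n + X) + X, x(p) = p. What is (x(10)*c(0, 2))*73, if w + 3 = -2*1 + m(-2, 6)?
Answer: -24820/3 ≈ -8273.3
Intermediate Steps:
m(X, n) = -2*X/3 - n/3 (m(X, n) = -((n + X) + X)/3 = -((X + n) + X)/3 = -(n + 2*X)/3 = -2*X/3 - n/3)
w = -17/3 (w = -3 + (-2*1 + (-⅔*(-2) - ⅓*6)) = -3 + (-2 + (4/3 - 2)) = -3 + (-2 - ⅔) = -3 - 8/3 = -17/3 ≈ -5.6667)
c(k, V) = k - 17*V/3 (c(k, V) = -17*V/3 + k = k - 17*V/3)
(x(10)*c(0, 2))*73 = (10*(0 - 17/3*2))*73 = (10*(0 - 34/3))*73 = (10*(-34/3))*73 = -340/3*73 = -24820/3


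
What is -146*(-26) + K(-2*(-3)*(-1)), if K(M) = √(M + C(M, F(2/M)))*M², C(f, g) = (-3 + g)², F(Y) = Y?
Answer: 3796 + 12*√46 ≈ 3877.4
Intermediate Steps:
K(M) = M²*√(M + (-3 + 2/M)²) (K(M) = √(M + (-3 + 2/M)²)*M² = M²*√(M + (-3 + 2/M)²))
-146*(-26) + K(-2*(-3)*(-1)) = -146*(-26) + (-2*(-3)*(-1))²*√(9 - 2*(-3)*(-1) - 12/(-2*(-3)*(-1)) + 4/(-2*(-3)*(-1))²) = 3796 + (6*(-1))²*√(9 + 6*(-1) - 12/(6*(-1)) + 4/(6*(-1))²) = 3796 + (-6)²*√(9 - 6 - 12/(-6) + 4/(-6)²) = 3796 + 36*√(9 - 6 - 12*(-⅙) + 4*(1/36)) = 3796 + 36*√(9 - 6 + 2 + ⅑) = 3796 + 36*√(46/9) = 3796 + 36*(√46/3) = 3796 + 12*√46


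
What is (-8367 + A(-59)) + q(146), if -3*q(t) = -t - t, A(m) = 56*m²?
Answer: 559999/3 ≈ 1.8667e+5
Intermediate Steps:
q(t) = 2*t/3 (q(t) = -(-t - t)/3 = -(-2)*t/3 = 2*t/3)
(-8367 + A(-59)) + q(146) = (-8367 + 56*(-59)²) + (⅔)*146 = (-8367 + 56*3481) + 292/3 = (-8367 + 194936) + 292/3 = 186569 + 292/3 = 559999/3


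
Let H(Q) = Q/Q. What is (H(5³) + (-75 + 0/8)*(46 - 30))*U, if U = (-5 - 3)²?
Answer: -76736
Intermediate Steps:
U = 64 (U = (-8)² = 64)
H(Q) = 1
(H(5³) + (-75 + 0/8)*(46 - 30))*U = (1 + (-75 + 0/8)*(46 - 30))*64 = (1 + (-75 + 0*(⅛))*16)*64 = (1 + (-75 + 0)*16)*64 = (1 - 75*16)*64 = (1 - 1200)*64 = -1199*64 = -76736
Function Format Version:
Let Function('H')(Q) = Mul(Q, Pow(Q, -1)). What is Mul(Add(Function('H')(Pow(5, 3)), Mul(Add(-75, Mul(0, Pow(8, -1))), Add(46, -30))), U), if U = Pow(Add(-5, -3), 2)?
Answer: -76736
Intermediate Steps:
U = 64 (U = Pow(-8, 2) = 64)
Function('H')(Q) = 1
Mul(Add(Function('H')(Pow(5, 3)), Mul(Add(-75, Mul(0, Pow(8, -1))), Add(46, -30))), U) = Mul(Add(1, Mul(Add(-75, Mul(0, Pow(8, -1))), Add(46, -30))), 64) = Mul(Add(1, Mul(Add(-75, Mul(0, Rational(1, 8))), 16)), 64) = Mul(Add(1, Mul(Add(-75, 0), 16)), 64) = Mul(Add(1, Mul(-75, 16)), 64) = Mul(Add(1, -1200), 64) = Mul(-1199, 64) = -76736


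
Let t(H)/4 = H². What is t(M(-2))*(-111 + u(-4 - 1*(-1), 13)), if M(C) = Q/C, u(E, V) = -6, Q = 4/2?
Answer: -468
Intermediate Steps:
Q = 2 (Q = 4*(½) = 2)
M(C) = 2/C
t(H) = 4*H²
t(M(-2))*(-111 + u(-4 - 1*(-1), 13)) = (4*(2/(-2))²)*(-111 - 6) = (4*(2*(-½))²)*(-117) = (4*(-1)²)*(-117) = (4*1)*(-117) = 4*(-117) = -468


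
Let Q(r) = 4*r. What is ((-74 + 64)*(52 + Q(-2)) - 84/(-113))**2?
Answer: 2463732496/12769 ≈ 1.9295e+5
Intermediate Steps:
((-74 + 64)*(52 + Q(-2)) - 84/(-113))**2 = ((-74 + 64)*(52 + 4*(-2)) - 84/(-113))**2 = (-10*(52 - 8) - 84*(-1/113))**2 = (-10*44 + 84/113)**2 = (-440 + 84/113)**2 = (-49636/113)**2 = 2463732496/12769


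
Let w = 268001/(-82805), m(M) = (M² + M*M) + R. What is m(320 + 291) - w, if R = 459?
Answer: 61863966306/82805 ≈ 7.4710e+5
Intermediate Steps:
m(M) = 459 + 2*M² (m(M) = (M² + M*M) + 459 = (M² + M²) + 459 = 2*M² + 459 = 459 + 2*M²)
w = -268001/82805 (w = 268001*(-1/82805) = -268001/82805 ≈ -3.2365)
m(320 + 291) - w = (459 + 2*(320 + 291)²) - 1*(-268001/82805) = (459 + 2*611²) + 268001/82805 = (459 + 2*373321) + 268001/82805 = (459 + 746642) + 268001/82805 = 747101 + 268001/82805 = 61863966306/82805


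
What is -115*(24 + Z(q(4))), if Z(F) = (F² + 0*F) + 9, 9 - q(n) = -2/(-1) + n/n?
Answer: -7935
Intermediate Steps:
q(n) = 6 (q(n) = 9 - (-2/(-1) + n/n) = 9 - (-2*(-1) + 1) = 9 - (2 + 1) = 9 - 1*3 = 9 - 3 = 6)
Z(F) = 9 + F² (Z(F) = (F² + 0) + 9 = F² + 9 = 9 + F²)
-115*(24 + Z(q(4))) = -115*(24 + (9 + 6²)) = -115*(24 + (9 + 36)) = -115*(24 + 45) = -115*69 = -7935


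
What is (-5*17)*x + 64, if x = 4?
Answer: -276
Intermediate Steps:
(-5*17)*x + 64 = -5*17*4 + 64 = -85*4 + 64 = -340 + 64 = -276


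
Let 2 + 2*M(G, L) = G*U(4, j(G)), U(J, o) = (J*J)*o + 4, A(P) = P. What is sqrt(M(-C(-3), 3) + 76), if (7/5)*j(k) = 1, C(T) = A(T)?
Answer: sqrt(4809)/7 ≈ 9.9067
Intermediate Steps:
C(T) = T
j(k) = 5/7 (j(k) = (5/7)*1 = 5/7)
U(J, o) = 4 + o*J**2 (U(J, o) = J**2*o + 4 = o*J**2 + 4 = 4 + o*J**2)
M(G, L) = -1 + 54*G/7 (M(G, L) = -1 + (G*(4 + (5/7)*4**2))/2 = -1 + (G*(4 + (5/7)*16))/2 = -1 + (G*(4 + 80/7))/2 = -1 + (G*(108/7))/2 = -1 + (108*G/7)/2 = -1 + 54*G/7)
sqrt(M(-C(-3), 3) + 76) = sqrt((-1 + 54*(-1*(-3))/7) + 76) = sqrt((-1 + (54/7)*3) + 76) = sqrt((-1 + 162/7) + 76) = sqrt(155/7 + 76) = sqrt(687/7) = sqrt(4809)/7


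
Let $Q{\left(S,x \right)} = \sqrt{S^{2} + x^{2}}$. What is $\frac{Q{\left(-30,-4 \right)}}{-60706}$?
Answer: $- \frac{\sqrt{229}}{30353} \approx -0.00049856$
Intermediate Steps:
$\frac{Q{\left(-30,-4 \right)}}{-60706} = \frac{\sqrt{\left(-30\right)^{2} + \left(-4\right)^{2}}}{-60706} = \sqrt{900 + 16} \left(- \frac{1}{60706}\right) = \sqrt{916} \left(- \frac{1}{60706}\right) = 2 \sqrt{229} \left(- \frac{1}{60706}\right) = - \frac{\sqrt{229}}{30353}$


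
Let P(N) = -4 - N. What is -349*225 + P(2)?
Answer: -78531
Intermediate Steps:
-349*225 + P(2) = -349*225 + (-4 - 1*2) = -78525 + (-4 - 2) = -78525 - 6 = -78531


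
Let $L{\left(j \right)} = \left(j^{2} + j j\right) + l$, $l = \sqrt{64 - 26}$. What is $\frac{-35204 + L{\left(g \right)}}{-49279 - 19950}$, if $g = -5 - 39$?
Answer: $\frac{31332}{69229} - \frac{\sqrt{38}}{69229} \approx 0.4525$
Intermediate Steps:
$g = -44$ ($g = -5 - 39 = -44$)
$l = \sqrt{38} \approx 6.1644$
$L{\left(j \right)} = \sqrt{38} + 2 j^{2}$ ($L{\left(j \right)} = \left(j^{2} + j j\right) + \sqrt{38} = \left(j^{2} + j^{2}\right) + \sqrt{38} = 2 j^{2} + \sqrt{38} = \sqrt{38} + 2 j^{2}$)
$\frac{-35204 + L{\left(g \right)}}{-49279 - 19950} = \frac{-35204 + \left(\sqrt{38} + 2 \left(-44\right)^{2}\right)}{-49279 - 19950} = \frac{-35204 + \left(\sqrt{38} + 2 \cdot 1936\right)}{-69229} = \left(-35204 + \left(\sqrt{38} + 3872\right)\right) \left(- \frac{1}{69229}\right) = \left(-35204 + \left(3872 + \sqrt{38}\right)\right) \left(- \frac{1}{69229}\right) = \left(-31332 + \sqrt{38}\right) \left(- \frac{1}{69229}\right) = \frac{31332}{69229} - \frac{\sqrt{38}}{69229}$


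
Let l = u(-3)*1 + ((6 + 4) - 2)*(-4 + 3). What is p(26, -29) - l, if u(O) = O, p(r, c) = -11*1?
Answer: 0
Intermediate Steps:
p(r, c) = -11
l = -11 (l = -3*1 + ((6 + 4) - 2)*(-4 + 3) = -3 + (10 - 2)*(-1) = -3 + 8*(-1) = -3 - 8 = -11)
p(26, -29) - l = -11 - 1*(-11) = -11 + 11 = 0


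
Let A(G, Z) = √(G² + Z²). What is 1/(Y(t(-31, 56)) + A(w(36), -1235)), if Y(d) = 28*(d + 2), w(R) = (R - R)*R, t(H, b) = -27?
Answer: 1/535 ≈ 0.0018692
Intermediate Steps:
w(R) = 0 (w(R) = 0*R = 0)
Y(d) = 56 + 28*d (Y(d) = 28*(2 + d) = 56 + 28*d)
1/(Y(t(-31, 56)) + A(w(36), -1235)) = 1/((56 + 28*(-27)) + √(0² + (-1235)²)) = 1/((56 - 756) + √(0 + 1525225)) = 1/(-700 + √1525225) = 1/(-700 + 1235) = 1/535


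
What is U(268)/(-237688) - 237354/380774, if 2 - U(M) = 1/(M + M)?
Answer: -15119744848413/24255450017216 ≈ -0.62335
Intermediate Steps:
U(M) = 2 - 1/(2*M) (U(M) = 2 - 1/(M + M) = 2 - 1/(2*M))
U(268)/(-237688) - 237354/380774 = (2 - 1/2/268)/(-237688) - 237354/380774 = (2 - 1/2*1/268)*(-1/237688) - 237354*1/380774 = (2 - 1/536)*(-1/237688) - 118677/190387 = (1071/536)*(-1/237688) - 118677/190387 = -1071/127400768 - 118677/190387 = -15119744848413/24255450017216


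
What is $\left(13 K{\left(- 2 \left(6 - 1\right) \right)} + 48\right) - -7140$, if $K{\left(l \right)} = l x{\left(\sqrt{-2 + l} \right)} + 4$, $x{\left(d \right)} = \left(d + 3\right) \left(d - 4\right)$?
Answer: $10360 + 260 i \sqrt{3} \approx 10360.0 + 450.33 i$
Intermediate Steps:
$x{\left(d \right)} = \left(-4 + d\right) \left(3 + d\right)$ ($x{\left(d \right)} = \left(3 + d\right) \left(-4 + d\right) = \left(-4 + d\right) \left(3 + d\right)$)
$K{\left(l \right)} = 4 + l \left(-14 + l - \sqrt{-2 + l}\right)$ ($K{\left(l \right)} = l \left(-12 + \left(\sqrt{-2 + l}\right)^{2} - \sqrt{-2 + l}\right) + 4 = l \left(-12 + \left(-2 + l\right) - \sqrt{-2 + l}\right) + 4 = l \left(-14 + l - \sqrt{-2 + l}\right) + 4 = 4 + l \left(-14 + l - \sqrt{-2 + l}\right)$)
$\left(13 K{\left(- 2 \left(6 - 1\right) \right)} + 48\right) - -7140 = \left(13 \left(4 - - 2 \left(6 - 1\right) \left(14 + \sqrt{-2 - 2 \left(6 - 1\right)} - - 2 \left(6 - 1\right)\right)\right) + 48\right) - -7140 = \left(13 \left(4 - \left(-2\right) 5 \left(14 + \sqrt{-2 - 10} - \left(-2\right) 5\right)\right) + 48\right) + 7140 = \left(13 \left(4 - - 10 \left(14 + \sqrt{-2 - 10} - -10\right)\right) + 48\right) + 7140 = \left(13 \left(4 - - 10 \left(14 + \sqrt{-12} + 10\right)\right) + 48\right) + 7140 = \left(13 \left(4 - - 10 \left(14 + 2 i \sqrt{3} + 10\right)\right) + 48\right) + 7140 = \left(13 \left(4 - - 10 \left(24 + 2 i \sqrt{3}\right)\right) + 48\right) + 7140 = \left(13 \left(4 + \left(240 + 20 i \sqrt{3}\right)\right) + 48\right) + 7140 = \left(13 \left(244 + 20 i \sqrt{3}\right) + 48\right) + 7140 = \left(\left(3172 + 260 i \sqrt{3}\right) + 48\right) + 7140 = \left(3220 + 260 i \sqrt{3}\right) + 7140 = 10360 + 260 i \sqrt{3}$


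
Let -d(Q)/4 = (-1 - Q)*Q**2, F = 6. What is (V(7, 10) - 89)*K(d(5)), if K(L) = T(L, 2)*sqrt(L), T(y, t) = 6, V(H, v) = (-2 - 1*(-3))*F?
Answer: -4980*sqrt(6) ≈ -12198.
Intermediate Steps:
V(H, v) = 6 (V(H, v) = (-2 - 1*(-3))*6 = (-2 + 3)*6 = 1*6 = 6)
d(Q) = -4*Q**2*(-1 - Q) (d(Q) = -4*(-1 - Q)*Q**2 = -4*Q**2*(-1 - Q))
K(L) = 6*sqrt(L)
(V(7, 10) - 89)*K(d(5)) = (6 - 89)*(6*sqrt(4*5**2*(1 + 5))) = -498*sqrt(4*25*6) = -498*sqrt(600) = -498*10*sqrt(6) = -4980*sqrt(6)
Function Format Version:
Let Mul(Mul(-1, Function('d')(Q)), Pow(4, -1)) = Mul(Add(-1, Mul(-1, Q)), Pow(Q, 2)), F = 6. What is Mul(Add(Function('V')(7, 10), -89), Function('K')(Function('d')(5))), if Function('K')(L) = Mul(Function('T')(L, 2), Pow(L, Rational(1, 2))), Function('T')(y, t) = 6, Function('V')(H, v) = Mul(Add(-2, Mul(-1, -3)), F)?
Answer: Mul(-4980, Pow(6, Rational(1, 2))) ≈ -12198.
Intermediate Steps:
Function('V')(H, v) = 6 (Function('V')(H, v) = Mul(Add(-2, Mul(-1, -3)), 6) = Mul(Add(-2, 3), 6) = Mul(1, 6) = 6)
Function('d')(Q) = Mul(-4, Pow(Q, 2), Add(-1, Mul(-1, Q))) (Function('d')(Q) = Mul(-4, Mul(Add(-1, Mul(-1, Q)), Pow(Q, 2))) = Mul(-4, Mul(Pow(Q, 2), Add(-1, Mul(-1, Q)))) = Mul(-4, Pow(Q, 2), Add(-1, Mul(-1, Q))))
Function('K')(L) = Mul(6, Pow(L, Rational(1, 2)))
Mul(Add(Function('V')(7, 10), -89), Function('K')(Function('d')(5))) = Mul(Add(6, -89), Mul(6, Pow(Mul(4, Pow(5, 2), Add(1, 5)), Rational(1, 2)))) = Mul(-83, Mul(6, Pow(Mul(4, 25, 6), Rational(1, 2)))) = Mul(-83, Mul(6, Pow(600, Rational(1, 2)))) = Mul(-83, Mul(6, Mul(10, Pow(6, Rational(1, 2))))) = Mul(-83, Mul(60, Pow(6, Rational(1, 2)))) = Mul(-4980, Pow(6, Rational(1, 2)))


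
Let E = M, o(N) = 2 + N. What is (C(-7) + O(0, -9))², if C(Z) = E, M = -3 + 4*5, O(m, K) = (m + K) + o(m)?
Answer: 100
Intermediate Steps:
O(m, K) = 2 + K + 2*m (O(m, K) = (m + K) + (2 + m) = (K + m) + (2 + m) = 2 + K + 2*m)
M = 17 (M = -3 + 20 = 17)
E = 17
C(Z) = 17
(C(-7) + O(0, -9))² = (17 + (2 - 9 + 2*0))² = (17 + (2 - 9 + 0))² = (17 - 7)² = 10² = 100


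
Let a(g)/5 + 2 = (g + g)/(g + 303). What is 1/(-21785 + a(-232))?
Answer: -71/1549765 ≈ -4.5813e-5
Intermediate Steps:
a(g) = -10 + 10*g/(303 + g) (a(g) = -10 + 5*((g + g)/(g + 303)) = -10 + 5*((2*g)/(303 + g)) = -10 + 5*(2*g/(303 + g)) = -10 + 10*g/(303 + g))
1/(-21785 + a(-232)) = 1/(-21785 - 3030/(303 - 232)) = 1/(-21785 - 3030/71) = 1/(-1549765/71) = -71/1549765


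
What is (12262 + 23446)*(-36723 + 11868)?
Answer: -887522340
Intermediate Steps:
(12262 + 23446)*(-36723 + 11868) = 35708*(-24855) = -887522340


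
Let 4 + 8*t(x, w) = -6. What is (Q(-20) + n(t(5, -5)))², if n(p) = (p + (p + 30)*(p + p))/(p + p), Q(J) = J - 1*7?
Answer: 81/16 ≈ 5.0625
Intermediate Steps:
t(x, w) = -5/4 (t(x, w) = -½ + (⅛)*(-6) = -½ - ¾ = -5/4)
Q(J) = -7 + J (Q(J) = J - 7 = -7 + J)
n(p) = (p + 2*p*(30 + p))/(2*p) (n(p) = (p + (30 + p)*(2*p))/((2*p)) = (p + 2*p*(30 + p))*(1/(2*p)) = (p + 2*p*(30 + p))/(2*p))
(Q(-20) + n(t(5, -5)))² = ((-7 - 20) + (61/2 - 5/4))² = (-27 + 117/4)² = (9/4)² = 81/16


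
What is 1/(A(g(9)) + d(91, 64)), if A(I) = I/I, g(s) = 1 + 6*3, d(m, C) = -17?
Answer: -1/16 ≈ -0.062500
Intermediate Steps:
g(s) = 19 (g(s) = 1 + 18 = 19)
A(I) = 1
1/(A(g(9)) + d(91, 64)) = 1/(1 - 17) = 1/(-16) = -1/16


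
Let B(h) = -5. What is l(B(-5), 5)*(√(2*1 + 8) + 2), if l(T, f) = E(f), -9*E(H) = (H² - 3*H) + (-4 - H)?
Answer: -2/9 - √10/9 ≈ -0.57359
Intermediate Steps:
E(H) = 4/9 - H²/9 + 4*H/9 (E(H) = -((H² - 3*H) + (-4 - H))/9 = -(-4 + H² - 4*H)/9 = 4/9 - H²/9 + 4*H/9)
l(T, f) = 4/9 - f²/9 + 4*f/9
l(B(-5), 5)*(√(2*1 + 8) + 2) = (4/9 - ⅑*5² + (4/9)*5)*(√(2*1 + 8) + 2) = (4/9 - ⅑*25 + 20/9)*(√(2 + 8) + 2) = (4/9 - 25/9 + 20/9)*(√10 + 2) = -(2 + √10)/9 = -2/9 - √10/9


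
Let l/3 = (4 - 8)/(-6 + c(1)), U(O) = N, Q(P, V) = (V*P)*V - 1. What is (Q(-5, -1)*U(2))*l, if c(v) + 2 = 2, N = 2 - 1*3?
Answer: 12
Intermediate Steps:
Q(P, V) = -1 + P*V**2 (Q(P, V) = (P*V)*V - 1 = P*V**2 - 1 = -1 + P*V**2)
N = -1 (N = 2 - 3 = -1)
U(O) = -1
c(v) = 0 (c(v) = -2 + 2 = 0)
l = 2 (l = 3*((4 - 8)/(-6 + 0)) = 3*(-4/(-6)) = 3*(-4*(-1/6)) = 3*(2/3) = 2)
(Q(-5, -1)*U(2))*l = ((-1 - 5*(-1)**2)*(-1))*2 = ((-1 - 5*1)*(-1))*2 = ((-1 - 5)*(-1))*2 = -6*(-1)*2 = 6*2 = 12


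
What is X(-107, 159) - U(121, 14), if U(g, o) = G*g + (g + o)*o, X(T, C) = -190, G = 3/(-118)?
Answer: -245077/118 ≈ -2076.9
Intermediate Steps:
G = -3/118 (G = 3*(-1/118) = -3/118 ≈ -0.025424)
U(g, o) = -3*g/118 + o*(g + o) (U(g, o) = -3*g/118 + (g + o)*o = -3*g/118 + o*(g + o))
X(-107, 159) - U(121, 14) = -190 - (14² - 3/118*121 + 121*14) = -190 - (196 - 363/118 + 1694) = -190 - 1*222657/118 = -190 - 222657/118 = -245077/118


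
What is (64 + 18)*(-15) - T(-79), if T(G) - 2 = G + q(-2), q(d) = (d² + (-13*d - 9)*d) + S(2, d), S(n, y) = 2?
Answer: -1125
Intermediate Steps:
q(d) = 2 + d² + d*(-9 - 13*d) (q(d) = (d² + (-13*d - 9)*d) + 2 = (d² + (-9 - 13*d)*d) + 2 = (d² + d*(-9 - 13*d)) + 2 = 2 + d² + d*(-9 - 13*d))
T(G) = -26 + G (T(G) = 2 + (G + (2 - 12*(-2)² - 9*(-2))) = 2 + (G + (2 - 12*4 + 18)) = 2 + (G + (2 - 48 + 18)) = 2 + (G - 28) = 2 + (-28 + G) = -26 + G)
(64 + 18)*(-15) - T(-79) = (64 + 18)*(-15) - (-26 - 79) = 82*(-15) - 1*(-105) = -1230 + 105 = -1125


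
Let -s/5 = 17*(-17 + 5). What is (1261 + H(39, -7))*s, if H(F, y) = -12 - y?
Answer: 1281120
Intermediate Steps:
s = 1020 (s = -85*(-17 + 5) = -85*(-12) = -5*(-204) = 1020)
(1261 + H(39, -7))*s = (1261 + (-12 - 1*(-7)))*1020 = (1261 + (-12 + 7))*1020 = (1261 - 5)*1020 = 1256*1020 = 1281120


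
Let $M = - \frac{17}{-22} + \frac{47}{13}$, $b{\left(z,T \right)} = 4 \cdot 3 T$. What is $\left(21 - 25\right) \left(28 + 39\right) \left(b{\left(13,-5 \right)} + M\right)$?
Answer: $\frac{2131270}{143} \approx 14904.0$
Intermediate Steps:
$b{\left(z,T \right)} = 12 T$
$M = \frac{1255}{286}$ ($M = \left(-17\right) \left(- \frac{1}{22}\right) + 47 \cdot \frac{1}{13} = \frac{17}{22} + \frac{47}{13} = \frac{1255}{286} \approx 4.3881$)
$\left(21 - 25\right) \left(28 + 39\right) \left(b{\left(13,-5 \right)} + M\right) = \left(21 - 25\right) \left(28 + 39\right) \left(12 \left(-5\right) + \frac{1255}{286}\right) = \left(-4\right) 67 \left(-60 + \frac{1255}{286}\right) = \left(-268\right) \left(- \frac{15905}{286}\right) = \frac{2131270}{143}$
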